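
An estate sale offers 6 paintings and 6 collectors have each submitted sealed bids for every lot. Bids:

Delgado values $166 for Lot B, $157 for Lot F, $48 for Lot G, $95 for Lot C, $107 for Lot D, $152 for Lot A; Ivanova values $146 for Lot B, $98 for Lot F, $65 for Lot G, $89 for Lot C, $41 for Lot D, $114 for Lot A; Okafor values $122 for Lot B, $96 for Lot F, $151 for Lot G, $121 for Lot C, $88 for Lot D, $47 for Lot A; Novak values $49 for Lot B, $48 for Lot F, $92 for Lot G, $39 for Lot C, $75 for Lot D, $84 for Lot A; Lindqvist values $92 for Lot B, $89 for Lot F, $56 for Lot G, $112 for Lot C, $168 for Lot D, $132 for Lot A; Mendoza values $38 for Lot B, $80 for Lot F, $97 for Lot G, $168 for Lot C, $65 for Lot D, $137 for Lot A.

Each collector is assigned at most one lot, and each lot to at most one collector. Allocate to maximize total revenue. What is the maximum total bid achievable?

Optimal: Delgado→Lot F ($157), Ivanova→Lot B ($146), Okafor→Lot G ($151), Novak→Lot A ($84), Lindqvist→Lot D ($168), Mendoza→Lot C ($168) — total 157+146+151+84+168+168 = $874.
Column-greedy (each lot in turn goes to its best remaining collector) gives $835, worse by 39.

Max total: $874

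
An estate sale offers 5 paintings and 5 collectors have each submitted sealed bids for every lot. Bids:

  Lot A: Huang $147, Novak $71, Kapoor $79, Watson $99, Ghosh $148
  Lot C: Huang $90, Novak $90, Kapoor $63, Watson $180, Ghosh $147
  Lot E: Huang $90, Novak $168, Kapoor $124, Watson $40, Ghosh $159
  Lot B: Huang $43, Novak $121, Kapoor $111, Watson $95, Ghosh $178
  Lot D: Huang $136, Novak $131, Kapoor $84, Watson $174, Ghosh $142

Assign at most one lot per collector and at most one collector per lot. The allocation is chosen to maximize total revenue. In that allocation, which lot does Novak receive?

Novak receives Lot D.

This is the linear assignment problem.
Optimal: Huang→Lot A ($147), Novak→Lot D ($131), Kapoor→Lot E ($124), Watson→Lot C ($180), Ghosh→Lot B ($178) — total 147+131+124+180+178 = $760.
Column-greedy (each lot in turn goes to its best remaining collector) gives $743, worse by 17.
Novak's own top lot is Lot E ($168), but forcing Novak→Lot E and reassigning the rest optimally gives only $757 — worse by 3.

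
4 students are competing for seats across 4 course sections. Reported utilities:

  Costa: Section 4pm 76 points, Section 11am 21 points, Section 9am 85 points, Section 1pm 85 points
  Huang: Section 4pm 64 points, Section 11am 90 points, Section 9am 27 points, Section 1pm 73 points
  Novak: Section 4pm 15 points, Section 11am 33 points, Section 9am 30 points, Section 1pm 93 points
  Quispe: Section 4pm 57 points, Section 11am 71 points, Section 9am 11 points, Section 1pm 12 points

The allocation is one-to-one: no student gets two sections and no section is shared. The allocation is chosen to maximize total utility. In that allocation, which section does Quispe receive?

Quispe receives Section 4pm.

Optimal: Costa→Section 9am (85 points), Huang→Section 11am (90 points), Novak→Section 1pm (93 points), Quispe→Section 4pm (57 points) — total 85+90+93+57 = 325 points.
Column-greedy (each section in turn goes to its best remaining student) gives 208 points, worse by 117.
Every other assignment is strictly worse.
Quispe's own top section is Section 11am (71 points), but forcing Quispe→Section 11am and reassigning the rest optimally gives only 313 points — worse by 12.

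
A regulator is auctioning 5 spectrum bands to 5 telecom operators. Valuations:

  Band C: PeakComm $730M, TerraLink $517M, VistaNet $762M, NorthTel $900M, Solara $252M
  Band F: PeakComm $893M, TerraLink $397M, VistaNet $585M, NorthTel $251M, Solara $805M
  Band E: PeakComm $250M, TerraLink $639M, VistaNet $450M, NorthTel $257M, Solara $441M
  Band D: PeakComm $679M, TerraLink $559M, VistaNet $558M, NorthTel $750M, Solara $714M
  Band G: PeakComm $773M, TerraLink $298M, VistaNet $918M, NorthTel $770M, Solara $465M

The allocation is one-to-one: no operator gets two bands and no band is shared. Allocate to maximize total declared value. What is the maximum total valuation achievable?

Optimal: PeakComm→Band F ($893M), TerraLink→Band E ($639M), VistaNet→Band G ($918M), NorthTel→Band C ($900M), Solara→Band D ($714M) — total 893+639+918+900+714 = $4064M.
Swapping TerraLink↔NorthTel (TerraLink→Band C $517M, NorthTel→Band E $257M) loses 765.
Checked against all permutations: $4064M is optimal.

Maximum total: $4064M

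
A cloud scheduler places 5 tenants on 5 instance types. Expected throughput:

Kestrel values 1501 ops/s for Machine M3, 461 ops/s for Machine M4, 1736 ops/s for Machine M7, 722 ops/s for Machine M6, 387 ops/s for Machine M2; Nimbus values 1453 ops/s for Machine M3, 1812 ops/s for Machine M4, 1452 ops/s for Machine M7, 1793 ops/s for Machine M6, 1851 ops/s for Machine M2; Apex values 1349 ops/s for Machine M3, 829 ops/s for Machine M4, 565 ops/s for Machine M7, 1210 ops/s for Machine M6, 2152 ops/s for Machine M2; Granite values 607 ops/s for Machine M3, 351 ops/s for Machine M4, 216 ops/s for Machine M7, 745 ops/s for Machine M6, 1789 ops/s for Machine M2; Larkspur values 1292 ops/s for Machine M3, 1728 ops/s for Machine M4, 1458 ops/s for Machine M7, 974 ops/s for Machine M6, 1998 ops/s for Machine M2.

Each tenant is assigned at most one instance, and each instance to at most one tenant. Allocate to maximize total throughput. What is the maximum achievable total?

Maximum total: 8395 ops/s

Optimal: Kestrel→Machine M7 (1736 ops/s), Nimbus→Machine M6 (1793 ops/s), Apex→Machine M3 (1349 ops/s), Granite→Machine M2 (1789 ops/s), Larkspur→Machine M4 (1728 ops/s) — total 1736+1793+1349+1789+1728 = 8395 ops/s.
Max-entry greedy (repeatedly take the single best remaining cell) gives 7737 ops/s, worse by 658.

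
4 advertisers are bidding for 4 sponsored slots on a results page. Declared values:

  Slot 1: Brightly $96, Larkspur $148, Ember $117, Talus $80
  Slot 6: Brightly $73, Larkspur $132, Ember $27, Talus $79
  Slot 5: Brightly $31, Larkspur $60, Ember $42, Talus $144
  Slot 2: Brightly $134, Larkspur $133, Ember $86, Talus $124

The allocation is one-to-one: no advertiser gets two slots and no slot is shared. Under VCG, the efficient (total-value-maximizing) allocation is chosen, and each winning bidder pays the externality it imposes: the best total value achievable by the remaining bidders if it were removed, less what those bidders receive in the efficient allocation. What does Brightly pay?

Brightly pays $1.

Efficient allocation: Brightly→Slot 2 ($134), Larkspur→Slot 6 ($132), Ember→Slot 1 ($117), Talus→Slot 5 ($144); total welfare W = $527.
Brightly receives Slot 2 at value $134, so the others get W − 134 = $393.
Without Brightly: best allocation of the remaining 3 bidders over all 4 slots is Larkspur→Slot 2 ($133), Ember→Slot 1 ($117), Talus→Slot 5 ($144), total $394.
VCG payment = (others' best without Brightly) − (others' welfare with Brightly) = 394 − 393 = $1.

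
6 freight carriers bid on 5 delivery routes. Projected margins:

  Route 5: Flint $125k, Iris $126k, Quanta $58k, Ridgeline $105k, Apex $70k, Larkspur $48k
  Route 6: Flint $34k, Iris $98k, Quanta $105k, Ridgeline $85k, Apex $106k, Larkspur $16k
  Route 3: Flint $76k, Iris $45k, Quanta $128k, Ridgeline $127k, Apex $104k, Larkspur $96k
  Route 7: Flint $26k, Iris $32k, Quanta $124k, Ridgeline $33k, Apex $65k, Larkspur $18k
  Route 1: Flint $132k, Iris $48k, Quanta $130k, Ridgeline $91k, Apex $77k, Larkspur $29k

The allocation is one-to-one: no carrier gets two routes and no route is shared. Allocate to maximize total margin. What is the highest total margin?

Maximum total: $615k

This is a one-to-one assignment (maximum-weight bipartite matching).
Optimal: Iris→Route 5 ($126k), Apex→Route 6 ($106k), Ridgeline→Route 3 ($127k), Quanta→Route 7 ($124k), Flint→Route 1 ($132k) — total 126+106+127+124+132 = $615k.
Max-entry greedy (repeatedly take the single best remaining cell) gives $525k, worse by 90.
Next-best assignment: Iris→Route 5, Apex→Route 6, Larkspur→Route 3, Quanta→Route 7, Flint→Route 1 = $584k.
Swapping Flint↔Apex (Flint→Route 6 $34k, Apex→Route 1 $77k) loses 127.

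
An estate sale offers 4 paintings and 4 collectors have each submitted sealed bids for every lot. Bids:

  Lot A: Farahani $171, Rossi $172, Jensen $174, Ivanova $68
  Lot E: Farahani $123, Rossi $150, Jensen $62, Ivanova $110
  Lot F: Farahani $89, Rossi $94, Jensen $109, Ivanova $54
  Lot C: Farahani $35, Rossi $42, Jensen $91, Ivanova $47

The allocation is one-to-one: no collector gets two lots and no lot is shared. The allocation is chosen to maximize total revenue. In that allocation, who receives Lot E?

Rossi receives Lot E.

Optimal: Farahani→Lot A ($171), Rossi→Lot E ($150), Jensen→Lot F ($109), Ivanova→Lot C ($47) — total 171+150+109+47 = $477.
Column-greedy (each lot in turn goes to its best remaining collector) gives $460, worse by 17.
Next-best assignment: Farahani→Lot A, Rossi→Lot E, Jensen→Lot C, Ivanova→Lot F = $466.
Rossi's own top lot is Lot A ($172), but forcing Rossi→Lot A and reassigning the rest optimally gives only $462 — worse by 15.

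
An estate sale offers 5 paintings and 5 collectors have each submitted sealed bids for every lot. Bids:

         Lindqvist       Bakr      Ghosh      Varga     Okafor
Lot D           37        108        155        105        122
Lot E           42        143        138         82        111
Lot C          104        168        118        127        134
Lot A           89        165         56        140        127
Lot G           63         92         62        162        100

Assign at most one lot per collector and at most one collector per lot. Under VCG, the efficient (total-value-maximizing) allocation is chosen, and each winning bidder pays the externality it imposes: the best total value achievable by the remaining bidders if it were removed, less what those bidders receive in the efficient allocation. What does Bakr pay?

Bakr pays $16.

Efficient allocation: Lindqvist→Lot C ($104), Bakr→Lot A ($165), Ghosh→Lot D ($155), Varga→Lot G ($162), Okafor→Lot E ($111); total welfare W = $697.
Bakr receives Lot A at value $165, so the others get W − 165 = $532.
Without Bakr: best allocation of the remaining 4 bidders over all 5 lots is Lindqvist→Lot C ($104), Ghosh→Lot D ($155), Varga→Lot G ($162), Okafor→Lot A ($127), total $548.
VCG payment = (others' best without Bakr) − (others' welfare with Bakr) = 548 − 532 = $16.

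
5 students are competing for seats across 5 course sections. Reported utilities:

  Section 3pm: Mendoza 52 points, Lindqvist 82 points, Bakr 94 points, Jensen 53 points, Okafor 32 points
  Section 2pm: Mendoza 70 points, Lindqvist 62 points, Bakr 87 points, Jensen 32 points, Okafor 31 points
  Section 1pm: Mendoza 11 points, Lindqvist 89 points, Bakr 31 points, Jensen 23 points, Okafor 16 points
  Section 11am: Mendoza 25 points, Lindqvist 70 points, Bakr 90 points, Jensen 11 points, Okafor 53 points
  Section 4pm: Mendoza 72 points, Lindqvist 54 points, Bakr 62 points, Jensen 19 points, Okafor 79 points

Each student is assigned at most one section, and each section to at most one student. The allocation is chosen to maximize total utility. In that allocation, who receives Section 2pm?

This is the linear assignment problem.
Optimal: Mendoza→Section 2pm (70 points), Lindqvist→Section 1pm (89 points), Bakr→Section 11am (90 points), Jensen→Section 3pm (53 points), Okafor→Section 4pm (79 points) — total 70+89+90+53+79 = 381 points.
Next-best assignment: Mendoza→Section 4pm, Lindqvist→Section 1pm, Bakr→Section 2pm, Jensen→Section 3pm, Okafor→Section 11am = 354 points.
Mendoza's own top section is Section 4pm (72 points), but forcing Mendoza→Section 4pm and reassigning the rest optimally gives only 354 points — worse by 27.

Mendoza receives Section 2pm.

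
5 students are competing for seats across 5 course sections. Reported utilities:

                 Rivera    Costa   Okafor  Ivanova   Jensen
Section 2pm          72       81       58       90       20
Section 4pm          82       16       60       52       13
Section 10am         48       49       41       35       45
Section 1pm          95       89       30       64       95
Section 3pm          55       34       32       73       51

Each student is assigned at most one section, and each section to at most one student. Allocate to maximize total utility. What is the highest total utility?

Treat this as an assignment problem: match each student to one section.
Optimal: Rivera→Section 4pm (82 points), Costa→Section 2pm (81 points), Okafor→Section 10am (41 points), Ivanova→Section 3pm (73 points), Jensen→Section 1pm (95 points) — total 82+81+41+73+95 = 372 points.
Checked against all permutations: 372 points is optimal.

Maximum total: 372 points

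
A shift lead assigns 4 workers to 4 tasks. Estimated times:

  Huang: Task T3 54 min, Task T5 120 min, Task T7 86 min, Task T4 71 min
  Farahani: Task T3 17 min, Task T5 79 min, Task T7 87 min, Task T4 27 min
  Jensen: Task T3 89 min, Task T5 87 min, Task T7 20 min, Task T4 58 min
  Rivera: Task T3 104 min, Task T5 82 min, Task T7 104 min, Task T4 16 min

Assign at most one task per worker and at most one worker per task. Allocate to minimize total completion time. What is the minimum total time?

Minimum total: 169 min

This is the linear assignment problem.
Optimal: Huang→Task T3 (54 min), Farahani→Task T5 (79 min), Jensen→Task T7 (20 min), Rivera→Task T4 (16 min) — total 54+79+20+16 = 169 min.
Row-greedy (each worker in turn takes its cheapest remaining task) gives 183 min, worse by 14.
Next-best assignment: Huang→Task T5, Farahani→Task T3, Jensen→Task T7, Rivera→Task T4 = 173 min.
Swapping Huang↔Jensen (Huang→Task T7 86 min, Jensen→Task T3 89 min) adds 101.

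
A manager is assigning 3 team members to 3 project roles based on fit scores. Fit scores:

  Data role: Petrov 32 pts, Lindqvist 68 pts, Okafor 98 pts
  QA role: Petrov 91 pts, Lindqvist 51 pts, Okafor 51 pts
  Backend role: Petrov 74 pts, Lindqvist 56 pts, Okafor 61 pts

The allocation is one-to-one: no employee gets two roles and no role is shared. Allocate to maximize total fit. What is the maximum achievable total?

Max total: 245 pts

Optimal: Petrov→QA role (91 pts), Lindqvist→Backend role (56 pts), Okafor→Data role (98 pts) — total 91+56+98 = 245 pts.
Row-greedy (each employee in turn takes its best remaining role) gives 220 pts, worse by 25.
Swapping Lindqvist↔Petrov (Lindqvist→QA role 51 pts, Petrov→Backend role 74 pts) loses 22.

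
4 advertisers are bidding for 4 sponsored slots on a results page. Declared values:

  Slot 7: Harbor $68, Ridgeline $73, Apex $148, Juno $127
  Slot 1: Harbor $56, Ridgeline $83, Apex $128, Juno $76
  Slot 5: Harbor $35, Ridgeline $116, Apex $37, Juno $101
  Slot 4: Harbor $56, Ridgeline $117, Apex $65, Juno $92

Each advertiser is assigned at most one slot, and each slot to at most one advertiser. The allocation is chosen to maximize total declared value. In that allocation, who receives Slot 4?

Harbor receives Slot 4.

Optimal: Harbor→Slot 4 ($56), Ridgeline→Slot 5 ($116), Apex→Slot 1 ($128), Juno→Slot 7 ($127) — total 56+116+128+127 = $427.
Column-greedy (each slot in turn goes to its best remaining advertiser) gives $388, worse by 39.
Swapping Juno↔Ridgeline (Juno→Slot 5 $101, Ridgeline→Slot 7 $73) loses 69.
No other one-to-one assignment exceeds $427.
Harbor's own top slot is Slot 7 ($68), but forcing Harbor→Slot 7 and reassigning the rest optimally gives only $414 — worse by 13.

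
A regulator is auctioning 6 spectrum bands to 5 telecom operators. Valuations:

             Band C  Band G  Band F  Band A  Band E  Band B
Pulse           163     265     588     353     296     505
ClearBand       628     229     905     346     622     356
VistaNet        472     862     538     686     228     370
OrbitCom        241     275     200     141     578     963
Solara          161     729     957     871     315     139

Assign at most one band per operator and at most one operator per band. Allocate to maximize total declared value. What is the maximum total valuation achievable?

Optimal: Pulse→Band F ($588M), ClearBand→Band C ($628M), VistaNet→Band G ($862M), OrbitCom→Band B ($963M), Solara→Band A ($871M) — total 588+628+862+963+871 = $3912M.
Column-greedy (each band in turn goes to its best remaining operator) gives $3378M, worse by 534.
Next-best assignment: Pulse→Band F, ClearBand→Band E, VistaNet→Band G, OrbitCom→Band B, Solara→Band A = $3906M.

Max total: $3912M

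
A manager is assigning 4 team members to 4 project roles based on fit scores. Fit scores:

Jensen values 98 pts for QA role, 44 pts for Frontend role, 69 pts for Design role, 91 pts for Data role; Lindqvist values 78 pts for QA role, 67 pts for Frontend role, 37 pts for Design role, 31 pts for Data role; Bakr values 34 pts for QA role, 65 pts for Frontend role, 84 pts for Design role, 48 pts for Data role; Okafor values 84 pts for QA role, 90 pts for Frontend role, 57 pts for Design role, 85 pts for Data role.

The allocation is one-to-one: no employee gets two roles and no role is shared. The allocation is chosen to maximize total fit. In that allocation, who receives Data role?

Optimal: Jensen→Data role (91 pts), Lindqvist→QA role (78 pts), Bakr→Design role (84 pts), Okafor→Frontend role (90 pts) — total 91+78+84+90 = 343 pts.
Column-greedy (each role in turn goes to its best remaining employee) gives 303 pts, worse by 40.
Next-best assignment: Jensen→QA role, Lindqvist→Frontend role, Bakr→Design role, Okafor→Data role = 334 pts.
Jensen's own top role is QA role (98 pts), but forcing Jensen→QA role and reassigning the rest optimally gives only 334 pts — worse by 9.

Jensen receives Data role.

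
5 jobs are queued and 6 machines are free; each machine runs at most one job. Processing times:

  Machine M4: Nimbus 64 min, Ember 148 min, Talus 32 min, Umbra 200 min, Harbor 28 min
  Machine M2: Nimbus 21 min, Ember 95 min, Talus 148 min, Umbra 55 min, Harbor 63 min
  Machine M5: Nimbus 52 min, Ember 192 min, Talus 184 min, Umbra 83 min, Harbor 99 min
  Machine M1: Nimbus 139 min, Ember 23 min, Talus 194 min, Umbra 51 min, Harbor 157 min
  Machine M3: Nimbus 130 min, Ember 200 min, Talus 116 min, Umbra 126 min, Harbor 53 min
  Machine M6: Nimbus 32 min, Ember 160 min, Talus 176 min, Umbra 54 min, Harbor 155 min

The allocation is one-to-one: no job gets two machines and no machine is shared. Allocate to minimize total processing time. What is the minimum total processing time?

Min total: 183 min

This is the linear assignment problem.
Optimal: Nimbus→Machine M2 (21 min), Ember→Machine M1 (23 min), Talus→Machine M4 (32 min), Umbra→Machine M6 (54 min), Harbor→Machine M3 (53 min) — total 21+23+32+54+53 = 183 min.
Column-greedy (each machine in turn goes to its cheapest remaining job) gives 271 min, worse by 88.
Swapping Ember↔Harbor (Ember→Machine M3 200 min, Harbor→Machine M1 157 min) adds 281.
No other one-to-one assignment undercuts 183 min.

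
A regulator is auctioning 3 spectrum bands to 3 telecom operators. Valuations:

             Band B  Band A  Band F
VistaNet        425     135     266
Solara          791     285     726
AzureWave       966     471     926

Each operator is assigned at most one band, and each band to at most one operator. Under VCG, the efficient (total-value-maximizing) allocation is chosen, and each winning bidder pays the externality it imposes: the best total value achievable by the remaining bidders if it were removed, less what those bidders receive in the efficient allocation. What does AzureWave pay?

Efficient allocation: VistaNet→Band A ($135M), Solara→Band B ($791M), AzureWave→Band F ($926M); total welfare W = $1852M.
AzureWave receives Band F at value $926M, so the others get W − 926 = $926M.
Without AzureWave: best allocation of the remaining 2 bidders over all 3 bands is VistaNet→Band B ($425M), Solara→Band F ($726M), total $1151M.
VCG payment = (others' best without AzureWave) − (others' welfare with AzureWave) = 1151 − 926 = $225M.

AzureWave pays $225M.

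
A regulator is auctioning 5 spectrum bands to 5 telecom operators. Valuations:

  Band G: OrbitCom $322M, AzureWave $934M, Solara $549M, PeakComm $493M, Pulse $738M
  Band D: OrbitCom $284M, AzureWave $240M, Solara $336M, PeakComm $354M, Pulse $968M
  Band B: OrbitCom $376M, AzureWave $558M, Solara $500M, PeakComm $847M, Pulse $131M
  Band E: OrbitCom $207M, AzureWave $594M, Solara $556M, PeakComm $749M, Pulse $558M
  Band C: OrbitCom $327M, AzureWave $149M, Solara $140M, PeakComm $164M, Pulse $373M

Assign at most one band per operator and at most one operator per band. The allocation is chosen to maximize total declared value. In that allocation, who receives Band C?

OrbitCom receives Band C.

Optimal: OrbitCom→Band C ($327M), AzureWave→Band G ($934M), Solara→Band E ($556M), PeakComm→Band B ($847M), Pulse→Band D ($968M) — total 327+934+556+847+968 = $3632M.
Row-greedy (each operator in turn takes its best remaining band) gives $2593M, worse by 1039.
Next-best assignment: OrbitCom→Band C, AzureWave→Band G, Solara→Band B, PeakComm→Band E, Pulse→Band D = $3478M.
Swapping OrbitCom↔PeakComm (OrbitCom→Band B $376M, PeakComm→Band C $164M) loses 634.
OrbitCom's own top band is Band B ($376M), but forcing OrbitCom→Band B and reassigning the rest optimally gives only $3167M — worse by 465.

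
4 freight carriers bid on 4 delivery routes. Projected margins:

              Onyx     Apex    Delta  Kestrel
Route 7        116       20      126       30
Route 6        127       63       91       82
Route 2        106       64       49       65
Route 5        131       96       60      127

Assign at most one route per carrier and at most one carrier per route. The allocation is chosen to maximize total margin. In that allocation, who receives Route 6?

Onyx receives Route 6.

Optimal: Onyx→Route 6 ($127k), Apex→Route 2 ($64k), Delta→Route 7 ($126k), Kestrel→Route 5 ($127k) — total 127+64+126+127 = $444k.
Row-greedy (each carrier in turn takes its best remaining route) gives $403k, worse by 41.
Next-best assignment: Onyx→Route 2, Apex→Route 6, Delta→Route 7, Kestrel→Route 5 = $422k.
Swapping Delta↔Onyx (Delta→Route 6 $91k, Onyx→Route 7 $116k) loses 46.
Onyx's own top route is Route 5 ($131k), but forcing Onyx→Route 5 and reassigning the rest optimally gives only $403k — worse by 41.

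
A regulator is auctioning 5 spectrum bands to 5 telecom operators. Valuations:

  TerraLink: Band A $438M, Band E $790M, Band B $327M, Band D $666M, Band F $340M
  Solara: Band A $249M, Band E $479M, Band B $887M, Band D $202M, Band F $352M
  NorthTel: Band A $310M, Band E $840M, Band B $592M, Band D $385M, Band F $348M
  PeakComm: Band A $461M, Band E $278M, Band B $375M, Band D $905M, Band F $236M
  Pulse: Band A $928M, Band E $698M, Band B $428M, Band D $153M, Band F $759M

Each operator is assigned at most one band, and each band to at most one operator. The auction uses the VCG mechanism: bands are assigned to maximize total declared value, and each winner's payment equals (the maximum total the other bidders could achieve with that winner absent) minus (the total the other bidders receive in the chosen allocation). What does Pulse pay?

Pulse pays $98M.

Efficient allocation: TerraLink→Band F ($340M), Solara→Band B ($887M), NorthTel→Band E ($840M), PeakComm→Band D ($905M), Pulse→Band A ($928M); total welfare W = $3900M.
Pulse receives Band A at value $928M, so the others get W − 928 = $2972M.
Without Pulse: best allocation of the remaining 4 bidders over all 5 bands is TerraLink→Band A ($438M), Solara→Band B ($887M), NorthTel→Band E ($840M), PeakComm→Band D ($905M), total $3070M.
VCG payment = (others' best without Pulse) − (others' welfare with Pulse) = 3070 − 2972 = $98M.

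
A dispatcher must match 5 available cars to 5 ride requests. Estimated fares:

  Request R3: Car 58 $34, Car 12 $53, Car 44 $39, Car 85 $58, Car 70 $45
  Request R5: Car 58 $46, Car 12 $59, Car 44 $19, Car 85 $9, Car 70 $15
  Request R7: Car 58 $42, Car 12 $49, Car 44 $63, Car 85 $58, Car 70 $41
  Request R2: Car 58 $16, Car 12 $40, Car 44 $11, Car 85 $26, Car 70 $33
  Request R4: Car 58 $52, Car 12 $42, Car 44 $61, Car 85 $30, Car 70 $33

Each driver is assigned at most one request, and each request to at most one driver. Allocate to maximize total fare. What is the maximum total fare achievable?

Optimal: Car 58→Request R4 ($52), Car 12→Request R5 ($59), Car 44→Request R7 ($63), Car 85→Request R3 ($58), Car 70→Request R2 ($33) — total 52+59+63+58+33 = $265.
Next-best assignment: Car 58→Request R7, Car 12→Request R5, Car 44→Request R4, Car 85→Request R3, Car 70→Request R2 = $253.

Maximum total: $265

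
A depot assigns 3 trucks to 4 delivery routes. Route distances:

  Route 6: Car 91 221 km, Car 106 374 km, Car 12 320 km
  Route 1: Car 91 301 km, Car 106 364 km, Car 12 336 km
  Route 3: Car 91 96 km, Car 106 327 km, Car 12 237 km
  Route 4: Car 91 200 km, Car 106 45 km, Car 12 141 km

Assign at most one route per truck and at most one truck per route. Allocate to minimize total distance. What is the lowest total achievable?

This is the linear assignment problem.
Optimal: Car 91→Route 3 (96 km), Car 106→Route 4 (45 km), Car 12→Route 6 (320 km) — total 96+45+320 = 461 km.
Next-best assignment: Car 91→Route 3, Car 106→Route 4, Car 12→Route 1 = 477 km.

Min total: 461 km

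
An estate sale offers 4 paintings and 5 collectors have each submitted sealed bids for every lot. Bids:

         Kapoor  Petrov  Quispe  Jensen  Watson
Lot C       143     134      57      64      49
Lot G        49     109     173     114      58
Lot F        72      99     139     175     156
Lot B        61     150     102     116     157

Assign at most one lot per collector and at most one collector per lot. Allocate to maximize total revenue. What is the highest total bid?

This is a one-to-one assignment (maximum-weight bipartite matching).
Optimal: Kapoor→Lot C ($143), Quispe→Lot G ($173), Jensen→Lot F ($175), Watson→Lot B ($157) — total 143+173+175+157 = $648.
Row-greedy (each collector in turn takes its best remaining lot) gives $641, worse by 7.
Next-best assignment: Kapoor→Lot C, Quispe→Lot G, Jensen→Lot F, Petrov→Lot B = $641.
No other one-to-one assignment exceeds $648.

Maximum total: $648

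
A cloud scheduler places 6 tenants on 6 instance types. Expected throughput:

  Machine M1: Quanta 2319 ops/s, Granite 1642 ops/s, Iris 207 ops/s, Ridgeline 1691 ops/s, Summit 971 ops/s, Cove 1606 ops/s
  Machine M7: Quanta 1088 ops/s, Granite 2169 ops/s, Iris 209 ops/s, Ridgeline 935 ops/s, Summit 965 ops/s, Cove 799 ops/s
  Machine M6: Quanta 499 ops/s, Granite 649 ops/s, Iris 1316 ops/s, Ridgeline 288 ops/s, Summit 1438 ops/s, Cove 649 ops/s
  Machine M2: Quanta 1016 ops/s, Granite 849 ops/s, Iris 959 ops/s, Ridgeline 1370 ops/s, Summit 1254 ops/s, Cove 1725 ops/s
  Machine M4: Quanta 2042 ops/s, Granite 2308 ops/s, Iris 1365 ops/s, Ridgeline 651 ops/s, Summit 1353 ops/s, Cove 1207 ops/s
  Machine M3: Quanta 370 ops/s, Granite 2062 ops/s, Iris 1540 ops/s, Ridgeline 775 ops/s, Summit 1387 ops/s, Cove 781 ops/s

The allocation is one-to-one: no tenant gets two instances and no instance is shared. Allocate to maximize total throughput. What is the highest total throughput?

This is a one-to-one assignment (maximum-weight bipartite matching).
Optimal: Quanta→Machine M4 (2042 ops/s), Granite→Machine M7 (2169 ops/s), Iris→Machine M3 (1540 ops/s), Ridgeline→Machine M1 (1691 ops/s), Summit→Machine M6 (1438 ops/s), Cove→Machine M2 (1725 ops/s) — total 2042+2169+1540+1691+1438+1725 = 10605 ops/s.
Row-greedy (each tenant in turn takes its best remaining instance) gives 9774 ops/s, worse by 831.
Next-best assignment: Quanta→Machine M4, Granite→Machine M7, Iris→Machine M6, Ridgeline→Machine M1, Summit→Machine M3, Cove→Machine M2 = 10330 ops/s.
Swapping Quanta↔Iris (Quanta→Machine M3 370 ops/s, Iris→Machine M4 1365 ops/s) loses 1847.
Every other assignment is strictly worse.

Max total: 10605 ops/s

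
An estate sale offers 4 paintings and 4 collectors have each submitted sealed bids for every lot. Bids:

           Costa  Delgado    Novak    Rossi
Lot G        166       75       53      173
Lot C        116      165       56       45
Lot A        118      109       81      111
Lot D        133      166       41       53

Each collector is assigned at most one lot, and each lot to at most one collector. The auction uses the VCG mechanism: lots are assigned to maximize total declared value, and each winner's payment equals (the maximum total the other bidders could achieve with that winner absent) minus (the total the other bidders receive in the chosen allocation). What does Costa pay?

Costa pays $1.

Efficient allocation: Costa→Lot D ($133), Delgado→Lot C ($165), Novak→Lot A ($81), Rossi→Lot G ($173); total welfare W = $552.
Costa receives Lot D at value $133, so the others get W − 133 = $419.
Without Costa: best allocation of the remaining 3 bidders over all 4 lots is Delgado→Lot D ($166), Novak→Lot A ($81), Rossi→Lot G ($173), total $420.
VCG payment = (others' best without Costa) − (others' welfare with Costa) = 420 − 419 = $1.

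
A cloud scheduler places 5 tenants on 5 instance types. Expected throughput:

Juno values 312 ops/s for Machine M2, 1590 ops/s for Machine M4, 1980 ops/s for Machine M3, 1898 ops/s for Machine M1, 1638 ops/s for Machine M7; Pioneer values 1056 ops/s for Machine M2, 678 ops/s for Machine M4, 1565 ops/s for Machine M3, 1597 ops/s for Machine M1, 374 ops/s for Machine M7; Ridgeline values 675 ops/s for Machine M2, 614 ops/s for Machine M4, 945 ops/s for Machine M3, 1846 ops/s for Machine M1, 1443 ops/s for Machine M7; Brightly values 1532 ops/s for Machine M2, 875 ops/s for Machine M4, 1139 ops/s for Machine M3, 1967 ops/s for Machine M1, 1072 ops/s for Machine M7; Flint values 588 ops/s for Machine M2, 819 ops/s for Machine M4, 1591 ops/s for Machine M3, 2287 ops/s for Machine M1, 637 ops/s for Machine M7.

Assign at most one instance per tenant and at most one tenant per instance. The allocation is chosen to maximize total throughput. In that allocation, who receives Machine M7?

Ridgeline receives Machine M7.

Optimal: Juno→Machine M4 (1590 ops/s), Pioneer→Machine M3 (1565 ops/s), Ridgeline→Machine M7 (1443 ops/s), Brightly→Machine M2 (1532 ops/s), Flint→Machine M1 (2287 ops/s) — total 1590+1565+1443+1532+2287 = 8417 ops/s.
Max-entry greedy (repeatedly take the single best remaining cell) gives 7920 ops/s, worse by 497.
Next-best assignment: Juno→Machine M3, Pioneer→Machine M4, Ridgeline→Machine M7, Brightly→Machine M2, Flint→Machine M1 = 7920 ops/s.
No other one-to-one assignment exceeds 8417 ops/s.
Ridgeline's own top instance is Machine M1 (1846 ops/s), but forcing Ridgeline→Machine M1 and reassigning the rest optimally gives only 7400 ops/s — worse by 1017.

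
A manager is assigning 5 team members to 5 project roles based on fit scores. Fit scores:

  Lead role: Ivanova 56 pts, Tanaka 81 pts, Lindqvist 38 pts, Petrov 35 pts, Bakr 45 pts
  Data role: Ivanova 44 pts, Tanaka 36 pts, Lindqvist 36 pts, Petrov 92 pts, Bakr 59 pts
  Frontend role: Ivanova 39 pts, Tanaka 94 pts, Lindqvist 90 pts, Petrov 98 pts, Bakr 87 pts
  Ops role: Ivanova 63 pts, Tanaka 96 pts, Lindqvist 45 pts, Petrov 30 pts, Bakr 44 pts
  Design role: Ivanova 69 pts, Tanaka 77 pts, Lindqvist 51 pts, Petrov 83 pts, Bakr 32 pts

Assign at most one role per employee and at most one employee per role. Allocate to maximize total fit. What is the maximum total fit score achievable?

Maximum total: 392 pts

Optimal: Ivanova→Design role (69 pts), Tanaka→Ops role (96 pts), Lindqvist→Frontend role (90 pts), Petrov→Data role (92 pts), Bakr→Lead role (45 pts) — total 69+96+90+92+45 = 392 pts.
Column-greedy (each role in turn goes to its best remaining employee) gives 358 pts, worse by 34.
Next-best assignment: Ivanova→Lead role, Tanaka→Ops role, Lindqvist→Frontend role, Petrov→Design role, Bakr→Data role = 384 pts.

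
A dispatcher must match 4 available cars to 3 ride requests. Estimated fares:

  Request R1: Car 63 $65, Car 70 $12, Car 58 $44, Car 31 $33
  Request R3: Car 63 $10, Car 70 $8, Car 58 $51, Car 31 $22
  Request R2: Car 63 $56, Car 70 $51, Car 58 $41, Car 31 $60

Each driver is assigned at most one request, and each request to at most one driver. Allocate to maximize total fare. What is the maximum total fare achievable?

Optimal: Car 63→Request R1 ($65), Car 58→Request R3 ($51), Car 31→Request R2 ($60) — total 65+51+60 = $176.
Row-greedy (each driver in turn takes its best remaining request) gives $167, worse by 9.
Swapping Car 63↔Car 58 (Car 63→Request R3 $10, Car 58→Request R1 $44) loses 62.
Checked against all permutations: $176 is optimal.

Maximum total: $176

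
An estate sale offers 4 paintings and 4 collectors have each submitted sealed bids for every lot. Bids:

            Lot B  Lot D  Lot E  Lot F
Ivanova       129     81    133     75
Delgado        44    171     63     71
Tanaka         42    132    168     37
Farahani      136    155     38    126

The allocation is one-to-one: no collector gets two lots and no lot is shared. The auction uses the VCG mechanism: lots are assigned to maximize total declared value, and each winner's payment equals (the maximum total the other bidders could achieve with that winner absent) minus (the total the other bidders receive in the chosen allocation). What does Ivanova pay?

Efficient allocation: Ivanova→Lot B ($129), Delgado→Lot D ($171), Tanaka→Lot E ($168), Farahani→Lot F ($126); total welfare W = $594.
Ivanova receives Lot B at value $129, so the others get W − 129 = $465.
Without Ivanova: best allocation of the remaining 3 bidders over all 4 lots is Delgado→Lot D ($171), Tanaka→Lot E ($168), Farahani→Lot B ($136), total $475.
VCG payment = (others' best without Ivanova) − (others' welfare with Ivanova) = 475 − 465 = $10.

Ivanova pays $10.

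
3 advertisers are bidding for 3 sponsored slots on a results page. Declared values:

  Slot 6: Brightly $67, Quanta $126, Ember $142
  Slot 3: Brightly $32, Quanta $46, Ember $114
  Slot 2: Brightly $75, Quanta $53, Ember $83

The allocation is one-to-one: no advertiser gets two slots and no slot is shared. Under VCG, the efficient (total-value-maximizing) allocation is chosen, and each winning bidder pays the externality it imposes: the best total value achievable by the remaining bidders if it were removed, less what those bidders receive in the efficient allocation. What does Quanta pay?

Efficient allocation: Brightly→Slot 2 ($75), Quanta→Slot 6 ($126), Ember→Slot 3 ($114); total welfare W = $315.
Quanta receives Slot 6 at value $126, so the others get W − 126 = $189.
Without Quanta: best allocation of the remaining 2 bidders over all 3 slots is Brightly→Slot 2 ($75), Ember→Slot 6 ($142), total $217.
VCG payment = (others' best without Quanta) − (others' welfare with Quanta) = 217 − 189 = $28.

Quanta pays $28.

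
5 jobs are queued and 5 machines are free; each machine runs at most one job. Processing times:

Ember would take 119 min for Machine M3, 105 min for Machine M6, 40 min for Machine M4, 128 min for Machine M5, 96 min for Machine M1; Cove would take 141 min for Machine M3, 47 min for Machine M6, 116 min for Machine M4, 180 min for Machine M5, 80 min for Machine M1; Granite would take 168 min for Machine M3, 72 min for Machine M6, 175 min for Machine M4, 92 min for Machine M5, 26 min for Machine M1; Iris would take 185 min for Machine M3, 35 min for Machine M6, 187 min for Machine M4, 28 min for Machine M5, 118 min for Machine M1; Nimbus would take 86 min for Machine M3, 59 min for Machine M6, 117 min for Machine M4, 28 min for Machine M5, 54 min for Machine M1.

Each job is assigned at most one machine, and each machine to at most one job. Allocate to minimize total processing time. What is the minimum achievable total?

Min total: 227 min

Treat this as an assignment problem: match each job to one machine.
Optimal: Ember→Machine M4 (40 min), Cove→Machine M6 (47 min), Granite→Machine M1 (26 min), Iris→Machine M5 (28 min), Nimbus→Machine M3 (86 min) — total 40+47+26+28+86 = 227 min.
Column-greedy (each machine in turn goes to its cheapest remaining job) gives 333 min, worse by 106.
Checked against all permutations: 227 min is optimal.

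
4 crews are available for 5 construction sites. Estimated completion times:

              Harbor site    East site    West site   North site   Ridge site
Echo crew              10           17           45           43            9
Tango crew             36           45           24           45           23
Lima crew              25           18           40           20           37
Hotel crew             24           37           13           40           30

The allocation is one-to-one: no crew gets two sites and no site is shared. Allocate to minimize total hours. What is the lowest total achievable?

Minimum total: 64 hours

Optimal: Echo crew→Harbor site (10 hours), Tango crew→Ridge site (23 hours), Lima crew→East site (18 hours), Hotel crew→West site (13 hours) — total 10+23+18+13 = 64 hours.
Row-greedy (each crew in turn takes its cheapest remaining site) gives 75 hours, worse by 11.
Next-best assignment: Echo crew→Harbor site, Tango crew→Ridge site, Lima crew→North site, Hotel crew→West site = 66 hours.
Swapping Tango crew↔Lima crew (Tango crew→East site 45 hours, Lima crew→Ridge site 37 hours) adds 41.
No other one-to-one assignment undercuts 64 hours.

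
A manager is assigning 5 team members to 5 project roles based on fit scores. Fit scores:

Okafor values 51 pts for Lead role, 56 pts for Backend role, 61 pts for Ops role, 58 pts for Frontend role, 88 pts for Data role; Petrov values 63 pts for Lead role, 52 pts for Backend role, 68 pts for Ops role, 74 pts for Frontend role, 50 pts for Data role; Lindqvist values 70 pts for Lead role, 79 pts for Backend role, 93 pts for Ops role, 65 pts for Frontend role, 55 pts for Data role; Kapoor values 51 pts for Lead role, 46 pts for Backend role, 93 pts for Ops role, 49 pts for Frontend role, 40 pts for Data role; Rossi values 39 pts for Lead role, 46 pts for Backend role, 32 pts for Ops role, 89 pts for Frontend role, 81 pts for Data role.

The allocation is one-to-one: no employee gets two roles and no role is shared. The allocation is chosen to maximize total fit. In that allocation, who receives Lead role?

Petrov receives Lead role.

Optimal: Okafor→Data role (88 pts), Petrov→Lead role (63 pts), Lindqvist→Backend role (79 pts), Kapoor→Ops role (93 pts), Rossi→Frontend role (89 pts) — total 88+63+79+93+89 = 412 pts.
Next-best assignment: Okafor→Data role, Petrov→Backend role, Lindqvist→Lead role, Kapoor→Ops role, Rossi→Frontend role = 392 pts.
Every other assignment is strictly worse.
Petrov's own top role is Frontend role (74 pts), but forcing Petrov→Frontend role and reassigning the rest optimally gives only 378 pts — worse by 34.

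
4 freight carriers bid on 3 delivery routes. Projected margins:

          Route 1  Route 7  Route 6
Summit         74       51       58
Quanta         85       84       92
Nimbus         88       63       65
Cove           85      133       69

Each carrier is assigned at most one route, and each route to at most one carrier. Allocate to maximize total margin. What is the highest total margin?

Optimal: Nimbus→Route 1 ($88k), Cove→Route 7 ($133k), Quanta→Route 6 ($92k) — total 88+133+92 = $313k.
Row-greedy (each carrier in turn takes its best remaining route) gives $229k, worse by 84.
Next-best assignment: Summit→Route 1, Cove→Route 7, Quanta→Route 6 = $299k.
No other one-to-one assignment exceeds $313k.

Max total: $313k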